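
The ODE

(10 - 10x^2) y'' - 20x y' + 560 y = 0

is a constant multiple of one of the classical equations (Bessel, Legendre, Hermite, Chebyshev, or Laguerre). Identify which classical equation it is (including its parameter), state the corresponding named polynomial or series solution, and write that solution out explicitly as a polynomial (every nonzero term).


All three coefficients share the factor 10; dividing through by 10 gives  (1 - x^2) y'' - 2x y' + 56 y = 0.
This matches the Legendre equation (1 - x^2) y'' - 2x y' + n(n+1) y = 0 (note the -2x y' term) with n(n+1) = 56, so n = 7; the polynomial solution is P_7(x).
With y = sum_k a_k x^k, matching x^k gives (k+2)(k+1) a_{k+2} = [k(k+1) - n(n+1)] a_k = (k - 7)(k + 8) a_k. The right side vanishes at k = 7, so the series with the parity of 7 terminates at degree 7.
Standard normalization (P_n(1) = 1): leading coefficient (2n)!/(2^n (n!)^2) = 87178291200/(128*25401600) = 429/16, so a_7 = 429/16. Work downward with a_k = (k+1)(k+2) a_{k+2} / ((k - 7)(k + 8)):
  a_5 = (6)(7)(429/16) / ((5 - 7)(5 + 8)) = (9009/8)/(-26) = -693/16
  a_3 = (4)(5)(-693/16) / ((3 - 7)(3 + 8)) = (-3465/4)/(-44) = 315/16
  a_1 = (2)(3)(315/16) / ((1 - 7)(1 + 8)) = (945/8)/(-54) = -35/16
Hence P_7(x) = 429 x^7/16 - 693 x^5/16 + 315 x^3/16 - 35 x/16.

P_7(x); series = 429 x^7/16 - 693 x^5/16 + 315 x^3/16 - 35 x/16


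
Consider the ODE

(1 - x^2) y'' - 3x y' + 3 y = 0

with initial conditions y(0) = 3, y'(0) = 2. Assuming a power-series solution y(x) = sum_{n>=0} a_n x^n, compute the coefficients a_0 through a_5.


Ansatz: y(x) = sum_{n>=0} a_n x^n, so y'(x) = sum_{n>=1} n a_n x^(n-1) and y''(x) = sum_{n>=2} n(n-1) a_n x^(n-2).
Substitute into P(x) y'' + Q(x) y' + R(x) y = 0 with P(x) = 1 - x^2, Q(x) = -3x, R(x) = 3, and match powers of x.
Initial conditions: a_0 = 3, a_1 = 2.
Setting the coefficient of each power of x to zero and solving order by order (substituting the coefficients already found):
  x^0: 2 a_2 + 3 a_0 = 0  ->  2 a_2 = -3 a_0 = -9  ->  a_2 = -9/2
  x^1: 6 a_3 = 0  ->  a_3 = 0
  x^2: 12 a_4 - 5 a_2 = 0  ->  12 a_4 = 5 a_2 = -45/2  ->  a_4 = -15/8
  x^3: 20 a_5 - 12 a_3 = 0  ->  20 a_5 = 12 a_3 = 0  ->  a_5 = 0
Truncated series: y(x) = 3 + 2 x - (9/2) x^2 - (15/8) x^4 + O(x^6).

a_0 = 3; a_1 = 2; a_2 = -9/2; a_3 = 0; a_4 = -15/8; a_5 = 0


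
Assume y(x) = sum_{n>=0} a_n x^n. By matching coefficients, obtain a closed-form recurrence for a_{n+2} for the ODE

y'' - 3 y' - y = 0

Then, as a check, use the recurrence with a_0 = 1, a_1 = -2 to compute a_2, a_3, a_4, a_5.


Substitute y = sum_n a_n x^n.
y''(x) has coefficient (n+2)(n+1) a_{n+2} at x^n;
-3 y'(x) has coefficient -3 (n+1) a_{n+1} at x^n;
-y(x) has coefficient -1 a_n at x^n.
Matching x^n: (n+2)(n+1) a_{n+2} - 3 (n+1) a_{n+1} - 1 a_n = 0.
Thus a_{n+2} = [3 (n+1) a_{n+1} + 1 a_n] / ((n+1)(n+2)).

Check with a_0 = 1, a_1 = -2 (apply the recurrence for n = 0, 1, 2, 3): a_0 = 1, a_1 = -2, a_2 = -5/2, a_3 = -17/6, a_4 = -7/3, a_5 = -37/24.

a_(n+2) = [3 (n+1) a_(n+1) + 1 a_n] / ((n+1)(n+2)); check: a_0 = 1, a_1 = -2, a_2 = -5/2, a_3 = -17/6, a_4 = -7/3, a_5 = -37/24


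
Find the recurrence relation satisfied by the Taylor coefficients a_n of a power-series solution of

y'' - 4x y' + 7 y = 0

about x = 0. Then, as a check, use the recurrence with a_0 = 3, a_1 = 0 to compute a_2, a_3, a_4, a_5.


Substitute y = sum_n a_n x^n.
y''(x) has coefficient (n+2)(n+1) a_{n+2} at x^n;
-4 x y'(x) has coefficient -4 n a_n at x^n (shift);
7 y(x) has coefficient 7 a_n at x^n.
Matching x^n: (n+2)(n+1) a_{n+2} + (-4n + 7) a_n = 0.
Thus a_{n+2} = (4n - 7) / ((n+1)(n+2)) * a_n.

Check with a_0 = 3, a_1 = 0 (apply the recurrence for n = 0, 1, 2, 3): a_0 = 3, a_1 = 0, a_2 = -21/2, a_3 = 0, a_4 = -7/8, a_5 = 0.

a_(n+2) = (4n - 7) / ((n+1)(n+2)) * a_n; check: a_0 = 3, a_1 = 0, a_2 = -21/2, a_3 = 0, a_4 = -7/8, a_5 = 0


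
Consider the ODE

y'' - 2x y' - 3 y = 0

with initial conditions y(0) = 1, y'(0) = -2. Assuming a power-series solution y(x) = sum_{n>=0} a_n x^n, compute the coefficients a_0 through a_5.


Ansatz: y(x) = sum_{n>=0} a_n x^n, so y'(x) = sum_{n>=1} n a_n x^(n-1) and y''(x) = sum_{n>=2} n(n-1) a_n x^(n-2).
Substitute into P(x) y'' + Q(x) y' + R(x) y = 0 with P(x) = 1, Q(x) = -2x, R(x) = -3, and match powers of x.
Initial conditions: a_0 = 1, a_1 = -2.
Setting the coefficient of each power of x to zero and solving order by order (substituting the coefficients already found):
  x^0: 2 a_2 - 3 a_0 = 0  ->  2 a_2 = 3 a_0 = 3  ->  a_2 = 3/2
  x^1: 6 a_3 - 5 a_1 = 0  ->  6 a_3 = 5 a_1 = -10  ->  a_3 = -5/3
  x^2: 12 a_4 - 7 a_2 = 0  ->  12 a_4 = 7 a_2 = 21/2  ->  a_4 = 7/8
  x^3: 20 a_5 - 9 a_3 = 0  ->  20 a_5 = 9 a_3 = -15  ->  a_5 = -3/4
Truncated series: y(x) = 1 - 2 x + (3/2) x^2 - (5/3) x^3 + (7/8) x^4 - (3/4) x^5 + O(x^6).

a_0 = 1; a_1 = -2; a_2 = 3/2; a_3 = -5/3; a_4 = 7/8; a_5 = -3/4


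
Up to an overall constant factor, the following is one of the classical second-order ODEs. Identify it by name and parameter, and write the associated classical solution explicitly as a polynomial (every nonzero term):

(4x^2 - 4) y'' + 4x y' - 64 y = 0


All three coefficients share the factor -4; dividing through by -4 gives  (1 - x^2) y'' - x y' + 16 y = 0.
This matches the Chebyshev equation (1 - x^2) y'' - x y' + n^2 y = 0 (note the -x y' term, not -2x y') with n^2 = 16, so n = 4; the polynomial solution is T_4(x).
With y = sum_k a_k x^k, matching x^k gives (k+2)(k+1) a_{k+2} = (k^2 - n^2) a_k = (k - 4)(k + 4) a_k. The right side vanishes at k = 4, so the series with the parity of 4 terminates at degree 4.
Standard normalization: leading coefficient of T_n is 2^(n-1), so a_4 = 2^3 = 8. Work downward with a_k = (k+1)(k+2) a_{k+2} / ((k - 4)(k + 4)):
  a_2 = (3)(4)(8) / ((2 - 4)(2 + 4)) = 96/(-12) = -8
  a_0 = (1)(2)(-8) / ((0 - 4)(0 + 4)) = -16/(-16) = 1
Hence T_4(x) = 8 x^4 - 8 x^2 + 1.

T_4(x); series = 8 x^4 - 8 x^2 + 1


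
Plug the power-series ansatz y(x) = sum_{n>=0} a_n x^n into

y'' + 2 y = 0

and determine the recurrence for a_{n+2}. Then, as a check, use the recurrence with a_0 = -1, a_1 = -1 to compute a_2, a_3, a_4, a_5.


Substitute y = sum_n a_n x^n into y'' + (const) y = 0.
y''(x) = sum_{n>=0} (n+2)(n+1) a_{n+2} x^n.
The ODE becomes sum_n [(n+2)(n+1) a_{n+2} + 2 a_n] x^n = 0.
Setting each coefficient to zero gives the recurrence:
  (n+2)(n+1) a_{n+2} + 2 a_n = 0,
  a_{n+2} = -2 / ((n+1)(n+2)) a_n.

Check with a_0 = -1, a_1 = -1 (apply the recurrence for n = 0, 1, 2, 3): a_0 = -1, a_1 = -1, a_2 = 1, a_3 = 1/3, a_4 = -1/6, a_5 = -1/30.

a_{n+2} = -2/((n+1)(n+2)) * a_n; check: a_0 = -1, a_1 = -1, a_2 = 1, a_3 = 1/3, a_4 = -1/6, a_5 = -1/30


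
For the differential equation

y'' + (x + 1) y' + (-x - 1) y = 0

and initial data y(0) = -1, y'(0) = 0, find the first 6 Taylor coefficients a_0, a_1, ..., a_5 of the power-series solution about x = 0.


Ansatz: y(x) = sum_{n>=0} a_n x^n, so y'(x) = sum_{n>=1} n a_n x^(n-1) and y''(x) = sum_{n>=2} n(n-1) a_n x^(n-2).
Substitute into P(x) y'' + Q(x) y' + R(x) y = 0 with P(x) = 1, Q(x) = x + 1, R(x) = -x - 1, and match powers of x.
Initial conditions: a_0 = -1, a_1 = 0.
Setting the coefficient of each power of x to zero and solving order by order (substituting the coefficients already found):
  x^0: 2 a_2 + a_1 - a_0 = 0  ->  2 a_2 = -a_1 + a_0 = -1  ->  a_2 = -1/2
  x^1: 6 a_3 + 2 a_2 - a_0 = 0  ->  6 a_3 = -2 a_2 + a_0 = 0  ->  a_3 = 0
  x^2: 12 a_4 + 3 a_3 + a_2 - a_1 = 0  ->  12 a_4 = -3 a_3 - a_2 + a_1 = 1/2  ->  a_4 = 1/24
  x^3: 20 a_5 + 4 a_4 + 2 a_3 - a_2 = 0  ->  20 a_5 = -4 a_4 - 2 a_3 + a_2 = -2/3  ->  a_5 = -1/30
Truncated series: y(x) = -1 - (1/2) x^2 + (1/24) x^4 - (1/30) x^5 + O(x^6).

a_0 = -1; a_1 = 0; a_2 = -1/2; a_3 = 0; a_4 = 1/24; a_5 = -1/30


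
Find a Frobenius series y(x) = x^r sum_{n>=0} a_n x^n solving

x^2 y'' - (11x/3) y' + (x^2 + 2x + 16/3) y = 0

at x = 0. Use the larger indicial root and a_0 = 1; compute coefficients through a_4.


Write in Frobenius form y'' + (p(x)/x) y' + (q(x)/x^2) y = 0:
  p(x) = -11/3,  q(x) = x^2 + 2x + 16/3.
Indicial equation: r(r-1) + (-11/3) r + (16/3) = 0 -> roots r_1 = 8/3, r_2 = 2.
Take r = r_1 = 8/3. Let y(x) = x^r sum_{n>=0} a_n x^n with a_0 = 1.
Substitute y = x^r sum a_n x^n and match x^{r+n}. The recurrence is
  D(n) a_n + 2 a_{n-1} + 1 a_{n-2} = 0,  where D(n) = (r+n)(r+n-1) + (-11/3)(r+n) + (16/3).
  a_n = [-2 a_{n-1} - 1 a_{n-2}] / D(n).
Since the indicial polynomial factors as (r - r_1)(r - r_2), D(n) = (r_1 + n - r_1)(r_1 + n - r_2) = n(n + 2/3).
Evaluating step by step (a_0 = 1):
  n = 1: D(1) = 1(1 + 2/3) = 5/3; numerator = -2(1) = -2; a_1 = (-2)/(5/3) = -6/5
  n = 2: D(2) = 2(2 + 2/3) = 16/3; numerator = -2(-6/5) - 1(1) = 7/5; a_2 = (7/5)/(16/3) = 21/80
  n = 3: D(3) = 3(3 + 2/3) = 11; numerator = -2(21/80) - 1(-6/5) = 27/40; a_3 = (27/40)/(11) = 27/440
  n = 4: D(4) = 4(4 + 2/3) = 56/3; numerator = -2(27/440) - 1(21/80) = -339/880; a_4 = (-339/880)/(56/3) = -1017/49280

r = 8/3; a_0 = 1; a_1 = -6/5; a_2 = 21/80; a_3 = 27/440; a_4 = -1017/49280


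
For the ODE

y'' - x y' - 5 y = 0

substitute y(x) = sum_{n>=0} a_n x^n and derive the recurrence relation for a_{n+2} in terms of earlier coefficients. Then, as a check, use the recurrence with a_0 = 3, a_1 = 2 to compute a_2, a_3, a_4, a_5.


Substitute y = sum_n a_n x^n.
y''(x) has coefficient (n+2)(n+1) a_{n+2} at x^n;
-x y'(x) has coefficient -n a_n at x^n (shift);
-5 y(x) has coefficient -5 a_n at x^n.
Matching x^n: (n+2)(n+1) a_{n+2} + (-n - 5) a_n = 0.
Thus a_{n+2} = (n + 5) / ((n+1)(n+2)) * a_n.

Check with a_0 = 3, a_1 = 2 (apply the recurrence for n = 0, 1, 2, 3): a_0 = 3, a_1 = 2, a_2 = 15/2, a_3 = 2, a_4 = 35/8, a_5 = 4/5.

a_(n+2) = (n + 5) / ((n+1)(n+2)) * a_n; check: a_0 = 3, a_1 = 2, a_2 = 15/2, a_3 = 2, a_4 = 35/8, a_5 = 4/5


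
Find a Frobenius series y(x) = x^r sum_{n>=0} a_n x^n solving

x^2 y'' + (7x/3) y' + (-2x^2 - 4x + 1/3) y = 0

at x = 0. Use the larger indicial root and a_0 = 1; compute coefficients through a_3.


Write in Frobenius form y'' + (p(x)/x) y' + (q(x)/x^2) y = 0:
  p(x) = 7/3,  q(x) = -2x^2 - 4x + 1/3.
Indicial equation: r(r-1) + (7/3) r + (1/3) = 0 -> roots r_1 = -1/3, r_2 = -1.
Take r = r_1 = -1/3. Let y(x) = x^r sum_{n>=0} a_n x^n with a_0 = 1.
Substitute y = x^r sum a_n x^n and match x^{r+n}. The recurrence is
  D(n) a_n - 4 a_{n-1} - 2 a_{n-2} = 0,  where D(n) = (r+n)(r+n-1) + (7/3)(r+n) + (1/3).
  a_n = [4 a_{n-1} + 2 a_{n-2}] / D(n).
Since the indicial polynomial factors as (r - r_1)(r - r_2), D(n) = (r_1 + n - r_1)(r_1 + n - r_2) = n(n + 2/3).
Evaluating step by step (a_0 = 1):
  n = 1: D(1) = 1(1 + 2/3) = 5/3; numerator = 4(1) = 4; a_1 = (4)/(5/3) = 12/5
  n = 2: D(2) = 2(2 + 2/3) = 16/3; numerator = 4(12/5) + 2(1) = 58/5; a_2 = (58/5)/(16/3) = 87/40
  n = 3: D(3) = 3(3 + 2/3) = 11; numerator = 4(87/40) + 2(12/5) = 27/2; a_3 = (27/2)/(11) = 27/22

r = -1/3; a_0 = 1; a_1 = 12/5; a_2 = 87/40; a_3 = 27/22


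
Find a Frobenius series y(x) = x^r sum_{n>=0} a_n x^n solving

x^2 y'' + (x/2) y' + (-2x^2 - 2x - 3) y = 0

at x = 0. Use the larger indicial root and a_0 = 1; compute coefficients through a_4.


Write in Frobenius form y'' + (p(x)/x) y' + (q(x)/x^2) y = 0:
  p(x) = 1/2,  q(x) = -2x^2 - 2x - 3.
Indicial equation: r(r-1) + (1/2) r + (-3) = 0 -> roots r_1 = 2, r_2 = -3/2.
Take r = r_1 = 2. Let y(x) = x^r sum_{n>=0} a_n x^n with a_0 = 1.
Substitute y = x^r sum a_n x^n and match x^{r+n}. The recurrence is
  D(n) a_n - 2 a_{n-1} - 2 a_{n-2} = 0,  where D(n) = (r+n)(r+n-1) + (1/2)(r+n) + (-3).
  a_n = [2 a_{n-1} + 2 a_{n-2}] / D(n).
Since the indicial polynomial factors as (r - r_1)(r - r_2), D(n) = (r_1 + n - r_1)(r_1 + n - r_2) = n(n + 7/2).
Evaluating step by step (a_0 = 1):
  n = 1: D(1) = 1(1 + 7/2) = 9/2; numerator = 2(1) = 2; a_1 = (2)/(9/2) = 4/9
  n = 2: D(2) = 2(2 + 7/2) = 11; numerator = 2(4/9) + 2(1) = 26/9; a_2 = (26/9)/(11) = 26/99
  n = 3: D(3) = 3(3 + 7/2) = 39/2; numerator = 2(26/99) + 2(4/9) = 140/99; a_3 = (140/99)/(39/2) = 280/3861
  n = 4: D(4) = 4(4 + 7/2) = 30; numerator = 2(280/3861) + 2(26/99) = 2588/3861; a_4 = (2588/3861)/(30) = 1294/57915

r = 2; a_0 = 1; a_1 = 4/9; a_2 = 26/99; a_3 = 280/3861; a_4 = 1294/57915


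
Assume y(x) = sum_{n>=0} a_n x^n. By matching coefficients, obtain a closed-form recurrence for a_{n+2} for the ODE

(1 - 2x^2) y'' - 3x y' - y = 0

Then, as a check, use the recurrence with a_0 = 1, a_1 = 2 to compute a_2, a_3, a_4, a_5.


Substitute y = sum_n a_n x^n.
(1 - 2 x^2) y'' contributes (n+2)(n+1) a_{n+2} - 2 n(n-1) a_n at x^n.
-3 x y'(x) contributes -3 n a_n at x^n.
-y(x) contributes -1 a_n at x^n.
Matching x^n: (n+2)(n+1) a_{n+2} + (-2 n(n-1) - 3 n - 1) a_n = 0.
Thus a_{n+2} = (2 n(n-1) + 3 n + 1) / ((n+1)(n+2)) * a_n.

Check with a_0 = 1, a_1 = 2 (apply the recurrence for n = 0, 1, 2, 3): a_0 = 1, a_1 = 2, a_2 = 1/2, a_3 = 4/3, a_4 = 11/24, a_5 = 22/15.

a_(n+2) = (2 n(n-1) + 3 n + 1) / ((n+1)(n+2)) * a_n; check: a_0 = 1, a_1 = 2, a_2 = 1/2, a_3 = 4/3, a_4 = 11/24, a_5 = 22/15


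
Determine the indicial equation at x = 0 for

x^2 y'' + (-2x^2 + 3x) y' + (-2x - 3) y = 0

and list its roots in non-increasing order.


Divide by x^2 to reach normal form y'' + P_1(x) y' + P_2(x) y = 0 with P_1(x) = -2 + 3/x and P_2(x) = -2/x - 3/x^2.
x = 0 is a singular point because the y'-coefficient -2 + 3/x has a pole at x = 0 and the y-coefficient -2/x - 3/x^2 has a pole at x = 0.
It is a regular singular point because x P_1(x) = p(x) = 3 - 2x and x^2 P_2(x) = q(x) = -2x - 3 are polynomials, hence analytic at x = 0.
p(0) = 3,  q(0) = -3.
Indicial equation: r(r-1) + p(0) r + q(0) = 0, i.e. r^2 + (p(0) - 1) r + q(0) = 0, i.e. r^2 + 2 r - 3 = 0.
Discriminant: (2)^2 - 4(-3) = 16, so r = (-2 ± 4)/2.
Solving: r_1 = 1, r_2 = -3.

indicial: r^2 + 2 r - 3 = 0; roots r_1 = 1, r_2 = -3


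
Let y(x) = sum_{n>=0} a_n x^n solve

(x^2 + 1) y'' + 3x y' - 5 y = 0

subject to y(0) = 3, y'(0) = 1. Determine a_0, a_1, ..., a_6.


Ansatz: y(x) = sum_{n>=0} a_n x^n, so y'(x) = sum_{n>=1} n a_n x^(n-1) and y''(x) = sum_{n>=2} n(n-1) a_n x^(n-2).
Substitute into P(x) y'' + Q(x) y' + R(x) y = 0 with P(x) = x^2 + 1, Q(x) = 3x, R(x) = -5, and match powers of x.
Initial conditions: a_0 = 3, a_1 = 1.
Setting the coefficient of each power of x to zero and solving order by order (substituting the coefficients already found):
  x^0: 2 a_2 - 5 a_0 = 0  ->  2 a_2 = 5 a_0 = 15  ->  a_2 = 15/2
  x^1: 6 a_3 - 2 a_1 = 0  ->  6 a_3 = 2 a_1 = 2  ->  a_3 = 1/3
  x^2: 12 a_4 + 3 a_2 = 0  ->  12 a_4 = -3 a_2 = -45/2  ->  a_4 = -15/8
  x^3: 20 a_5 + 10 a_3 = 0  ->  20 a_5 = -10 a_3 = -10/3  ->  a_5 = -1/6
  x^4: 30 a_6 + 19 a_4 = 0  ->  30 a_6 = -19 a_4 = 285/8  ->  a_6 = 19/16
Truncated series: y(x) = 3 + x + (15/2) x^2 + (1/3) x^3 - (15/8) x^4 - (1/6) x^5 + (19/16) x^6 + O(x^7).

a_0 = 3; a_1 = 1; a_2 = 15/2; a_3 = 1/3; a_4 = -15/8; a_5 = -1/6; a_6 = 19/16


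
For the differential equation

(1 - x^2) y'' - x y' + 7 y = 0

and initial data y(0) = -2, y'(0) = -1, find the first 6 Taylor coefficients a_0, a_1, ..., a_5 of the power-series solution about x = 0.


Ansatz: y(x) = sum_{n>=0} a_n x^n, so y'(x) = sum_{n>=1} n a_n x^(n-1) and y''(x) = sum_{n>=2} n(n-1) a_n x^(n-2).
Substitute into P(x) y'' + Q(x) y' + R(x) y = 0 with P(x) = 1 - x^2, Q(x) = -x, R(x) = 7, and match powers of x.
Initial conditions: a_0 = -2, a_1 = -1.
Setting the coefficient of each power of x to zero and solving order by order (substituting the coefficients already found):
  x^0: 2 a_2 + 7 a_0 = 0  ->  2 a_2 = -7 a_0 = 14  ->  a_2 = 7
  x^1: 6 a_3 + 6 a_1 = 0  ->  6 a_3 = -6 a_1 = 6  ->  a_3 = 1
  x^2: 12 a_4 + 3 a_2 = 0  ->  12 a_4 = -3 a_2 = -21  ->  a_4 = -7/4
  x^3: 20 a_5 - 2 a_3 = 0  ->  20 a_5 = 2 a_3 = 2  ->  a_5 = 1/10
Truncated series: y(x) = -2 - x + 7 x^2 + x^3 - (7/4) x^4 + (1/10) x^5 + O(x^6).

a_0 = -2; a_1 = -1; a_2 = 7; a_3 = 1; a_4 = -7/4; a_5 = 1/10


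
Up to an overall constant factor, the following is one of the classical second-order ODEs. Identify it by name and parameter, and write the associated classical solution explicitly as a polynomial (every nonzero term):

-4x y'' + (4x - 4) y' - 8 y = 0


All three coefficients share the factor -4; dividing through by -4 gives  x y'' + (1 - x) y' + 2 y = 0.
This matches the Laguerre equation x y'' + (1 - x) y' + n y = 0 with n = 2; the polynomial solution is L_2(x).
With y = sum_k a_k x^k, matching x^k gives (k+1)k a_{k+1} + (k+1) a_{k+1} - k a_k + n a_k = 0, i.e. (k+1)^2 a_{k+1} = (k - n) a_k = (k - 2) a_k. The right side vanishes at k = 2, so the series terminates at degree 2.
Standard normalization L_n(0) = 1 gives a_0 = 1. Work upward with a_{k+1} = (k - 2) a_k / (k+1)^2:
  a_1 = (0 - 2)(1) / 1^2 = -2/1 = -2
  a_2 = (1 - 2)(-2) / 2^2 = 2/4 = 1/2
Hence L_2(x) = x^2/2 - 2 x + 1.

L_2(x); series = x^2/2 - 2 x + 1


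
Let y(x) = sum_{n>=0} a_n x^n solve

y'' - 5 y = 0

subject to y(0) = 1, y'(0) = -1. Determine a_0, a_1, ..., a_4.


Ansatz: y(x) = sum_{n>=0} a_n x^n, so y'(x) = sum_{n>=1} n a_n x^(n-1) and y''(x) = sum_{n>=2} n(n-1) a_n x^(n-2).
Substitute into P(x) y'' + Q(x) y' + R(x) y = 0 with P(x) = 1, Q(x) = 0, R(x) = -5, and match powers of x.
Initial conditions: a_0 = 1, a_1 = -1.
Setting the coefficient of each power of x to zero and solving order by order (substituting the coefficients already found):
  x^0: 2 a_2 - 5 a_0 = 0  ->  2 a_2 = 5 a_0 = 5  ->  a_2 = 5/2
  x^1: 6 a_3 - 5 a_1 = 0  ->  6 a_3 = 5 a_1 = -5  ->  a_3 = -5/6
  x^2: 12 a_4 - 5 a_2 = 0  ->  12 a_4 = 5 a_2 = 25/2  ->  a_4 = 25/24
Truncated series: y(x) = 1 - x + (5/2) x^2 - (5/6) x^3 + (25/24) x^4 + O(x^5).

a_0 = 1; a_1 = -1; a_2 = 5/2; a_3 = -5/6; a_4 = 25/24


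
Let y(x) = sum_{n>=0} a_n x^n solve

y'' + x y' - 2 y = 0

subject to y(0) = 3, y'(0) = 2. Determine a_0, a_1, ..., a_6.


Ansatz: y(x) = sum_{n>=0} a_n x^n, so y'(x) = sum_{n>=1} n a_n x^(n-1) and y''(x) = sum_{n>=2} n(n-1) a_n x^(n-2).
Substitute into P(x) y'' + Q(x) y' + R(x) y = 0 with P(x) = 1, Q(x) = x, R(x) = -2, and match powers of x.
Initial conditions: a_0 = 3, a_1 = 2.
Setting the coefficient of each power of x to zero and solving order by order (substituting the coefficients already found):
  x^0: 2 a_2 - 2 a_0 = 0  ->  2 a_2 = 2 a_0 = 6  ->  a_2 = 3
  x^1: 6 a_3 - a_1 = 0  ->  6 a_3 = a_1 = 2  ->  a_3 = 1/3
  x^2: 12 a_4 = 0  ->  a_4 = 0
  x^3: 20 a_5 + a_3 = 0  ->  20 a_5 = -a_3 = -1/3  ->  a_5 = -1/60
  x^4: 30 a_6 + 2 a_4 = 0  ->  30 a_6 = -2 a_4 = 0  ->  a_6 = 0
Truncated series: y(x) = 3 + 2 x + 3 x^2 + (1/3) x^3 - (1/60) x^5 + O(x^7).

a_0 = 3; a_1 = 2; a_2 = 3; a_3 = 1/3; a_4 = 0; a_5 = -1/60; a_6 = 0


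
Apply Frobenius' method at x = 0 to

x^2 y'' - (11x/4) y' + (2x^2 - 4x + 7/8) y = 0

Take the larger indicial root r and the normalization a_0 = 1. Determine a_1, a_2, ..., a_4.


Write in Frobenius form y'' + (p(x)/x) y' + (q(x)/x^2) y = 0:
  p(x) = -11/4,  q(x) = 2x^2 - 4x + 7/8.
Indicial equation: r(r-1) + (-11/4) r + (7/8) = 0 -> roots r_1 = 7/2, r_2 = 1/4.
Take r = r_1 = 7/2. Let y(x) = x^r sum_{n>=0} a_n x^n with a_0 = 1.
Substitute y = x^r sum a_n x^n and match x^{r+n}. The recurrence is
  D(n) a_n - 4 a_{n-1} + 2 a_{n-2} = 0,  where D(n) = (r+n)(r+n-1) + (-11/4)(r+n) + (7/8).
  a_n = [4 a_{n-1} - 2 a_{n-2}] / D(n).
Since the indicial polynomial factors as (r - r_1)(r - r_2), D(n) = (r_1 + n - r_1)(r_1 + n - r_2) = n(n + 13/4).
Evaluating step by step (a_0 = 1):
  n = 1: D(1) = 1(1 + 13/4) = 17/4; numerator = 4(1) = 4; a_1 = (4)/(17/4) = 16/17
  n = 2: D(2) = 2(2 + 13/4) = 21/2; numerator = 4(16/17) - 2(1) = 30/17; a_2 = (30/17)/(21/2) = 20/119
  n = 3: D(3) = 3(3 + 13/4) = 75/4; numerator = 4(20/119) - 2(16/17) = -144/119; a_3 = (-144/119)/(75/4) = -192/2975
  n = 4: D(4) = 4(4 + 13/4) = 29; numerator = 4(-192/2975) - 2(20/119) = -104/175; a_4 = (-104/175)/(29) = -104/5075

r = 7/2; a_0 = 1; a_1 = 16/17; a_2 = 20/119; a_3 = -192/2975; a_4 = -104/5075


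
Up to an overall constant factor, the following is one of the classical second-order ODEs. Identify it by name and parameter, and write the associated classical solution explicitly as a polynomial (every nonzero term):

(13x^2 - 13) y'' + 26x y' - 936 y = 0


All three coefficients share the factor -13; dividing through by -13 gives  (1 - x^2) y'' - 2x y' + 72 y = 0.
This matches the Legendre equation (1 - x^2) y'' - 2x y' + n(n+1) y = 0 (note the -2x y' term) with n(n+1) = 72, so n = 8; the polynomial solution is P_8(x).
With y = sum_k a_k x^k, matching x^k gives (k+2)(k+1) a_{k+2} = [k(k+1) - n(n+1)] a_k = (k - 8)(k + 9) a_k. The right side vanishes at k = 8, so the series with the parity of 8 terminates at degree 8.
Standard normalization (P_n(1) = 1): leading coefficient (2n)!/(2^n (n!)^2) = 20922789888000/(256*1625702400) = 6435/128, so a_8 = 6435/128. Work downward with a_k = (k+1)(k+2) a_{k+2} / ((k - 8)(k + 9)):
  a_6 = (7)(8)(6435/128) / ((6 - 8)(6 + 9)) = (45045/16)/(-30) = -3003/32
  a_4 = (5)(6)(-3003/32) / ((4 - 8)(4 + 9)) = (-45045/16)/(-52) = 3465/64
  a_2 = (3)(4)(3465/64) / ((2 - 8)(2 + 9)) = (10395/16)/(-66) = -315/32
  a_0 = (1)(2)(-315/32) / ((0 - 8)(0 + 9)) = (-315/16)/(-72) = 35/128
Hence P_8(x) = 6435 x^8/128 - 3003 x^6/32 + 3465 x^4/64 - 315 x^2/32 + 35/128.

P_8(x); series = 6435 x^8/128 - 3003 x^6/32 + 3465 x^4/64 - 315 x^2/32 + 35/128


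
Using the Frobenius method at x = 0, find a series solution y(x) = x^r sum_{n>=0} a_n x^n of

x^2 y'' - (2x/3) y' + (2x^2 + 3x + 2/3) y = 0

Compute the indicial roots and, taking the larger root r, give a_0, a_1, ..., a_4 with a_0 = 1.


Write in Frobenius form y'' + (p(x)/x) y' + (q(x)/x^2) y = 0:
  p(x) = -2/3,  q(x) = 2x^2 + 3x + 2/3.
Indicial equation: r(r-1) + (-2/3) r + (2/3) = 0 -> roots r_1 = 1, r_2 = 2/3.
Take r = r_1 = 1. Let y(x) = x^r sum_{n>=0} a_n x^n with a_0 = 1.
Substitute y = x^r sum a_n x^n and match x^{r+n}. The recurrence is
  D(n) a_n + 3 a_{n-1} + 2 a_{n-2} = 0,  where D(n) = (r+n)(r+n-1) + (-2/3)(r+n) + (2/3).
  a_n = [-3 a_{n-1} - 2 a_{n-2}] / D(n).
Since the indicial polynomial factors as (r - r_1)(r - r_2), D(n) = (r_1 + n - r_1)(r_1 + n - r_2) = n(n + 1/3).
Evaluating step by step (a_0 = 1):
  n = 1: D(1) = 1(1 + 1/3) = 4/3; numerator = -3(1) = -3; a_1 = (-3)/(4/3) = -9/4
  n = 2: D(2) = 2(2 + 1/3) = 14/3; numerator = -3(-9/4) - 2(1) = 19/4; a_2 = (19/4)/(14/3) = 57/56
  n = 3: D(3) = 3(3 + 1/3) = 10; numerator = -3(57/56) - 2(-9/4) = 81/56; a_3 = (81/56)/(10) = 81/560
  n = 4: D(4) = 4(4 + 1/3) = 52/3; numerator = -3(81/560) - 2(57/56) = -1383/560; a_4 = (-1383/560)/(52/3) = -4149/29120

r = 1; a_0 = 1; a_1 = -9/4; a_2 = 57/56; a_3 = 81/560; a_4 = -4149/29120


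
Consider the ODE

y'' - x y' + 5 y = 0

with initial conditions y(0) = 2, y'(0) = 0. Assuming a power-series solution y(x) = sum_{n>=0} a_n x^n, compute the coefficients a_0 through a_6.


Ansatz: y(x) = sum_{n>=0} a_n x^n, so y'(x) = sum_{n>=1} n a_n x^(n-1) and y''(x) = sum_{n>=2} n(n-1) a_n x^(n-2).
Substitute into P(x) y'' + Q(x) y' + R(x) y = 0 with P(x) = 1, Q(x) = -x, R(x) = 5, and match powers of x.
Initial conditions: a_0 = 2, a_1 = 0.
Setting the coefficient of each power of x to zero and solving order by order (substituting the coefficients already found):
  x^0: 2 a_2 + 5 a_0 = 0  ->  2 a_2 = -5 a_0 = -10  ->  a_2 = -5
  x^1: 6 a_3 + 4 a_1 = 0  ->  6 a_3 = -4 a_1 = 0  ->  a_3 = 0
  x^2: 12 a_4 + 3 a_2 = 0  ->  12 a_4 = -3 a_2 = 15  ->  a_4 = 5/4
  x^3: 20 a_5 + 2 a_3 = 0  ->  20 a_5 = -2 a_3 = 0  ->  a_5 = 0
  x^4: 30 a_6 + a_4 = 0  ->  30 a_6 = -a_4 = -5/4  ->  a_6 = -1/24
Truncated series: y(x) = 2 - 5 x^2 + (5/4) x^4 - (1/24) x^6 + O(x^7).

a_0 = 2; a_1 = 0; a_2 = -5; a_3 = 0; a_4 = 5/4; a_5 = 0; a_6 = -1/24


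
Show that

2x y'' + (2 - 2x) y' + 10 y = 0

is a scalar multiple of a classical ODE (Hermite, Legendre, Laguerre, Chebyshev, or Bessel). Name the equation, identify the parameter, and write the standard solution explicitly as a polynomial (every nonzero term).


All three coefficients share the factor 2; dividing through by 2 gives  x y'' + (1 - x) y' + 5 y = 0.
This matches the Laguerre equation x y'' + (1 - x) y' + n y = 0 with n = 5; the polynomial solution is L_5(x).
With y = sum_k a_k x^k, matching x^k gives (k+1)k a_{k+1} + (k+1) a_{k+1} - k a_k + n a_k = 0, i.e. (k+1)^2 a_{k+1} = (k - n) a_k = (k - 5) a_k. The right side vanishes at k = 5, so the series terminates at degree 5.
Standard normalization L_n(0) = 1 gives a_0 = 1. Work upward with a_{k+1} = (k - 5) a_k / (k+1)^2:
  a_1 = (0 - 5)(1) / 1^2 = -5/1 = -5
  a_2 = (1 - 5)(-5) / 2^2 = 20/4 = 5
  a_3 = (2 - 5)(5) / 3^2 = -15/9 = -5/3
  a_4 = (3 - 5)(-5/3) / 4^2 = (10/3)/16 = 5/24
  a_5 = (4 - 5)(5/24) / 5^2 = (-5/24)/25 = -1/120
Hence L_5(x) = -x^5/120 + 5 x^4/24 - 5 x^3/3 + 5 x^2 - 5 x + 1.

L_5(x); series = -x^5/120 + 5 x^4/24 - 5 x^3/3 + 5 x^2 - 5 x + 1


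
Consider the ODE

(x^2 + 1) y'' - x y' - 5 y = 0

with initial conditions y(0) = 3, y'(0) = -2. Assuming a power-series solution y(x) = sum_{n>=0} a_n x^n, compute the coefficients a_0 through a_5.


Ansatz: y(x) = sum_{n>=0} a_n x^n, so y'(x) = sum_{n>=1} n a_n x^(n-1) and y''(x) = sum_{n>=2} n(n-1) a_n x^(n-2).
Substitute into P(x) y'' + Q(x) y' + R(x) y = 0 with P(x) = x^2 + 1, Q(x) = -x, R(x) = -5, and match powers of x.
Initial conditions: a_0 = 3, a_1 = -2.
Setting the coefficient of each power of x to zero and solving order by order (substituting the coefficients already found):
  x^0: 2 a_2 - 5 a_0 = 0  ->  2 a_2 = 5 a_0 = 15  ->  a_2 = 15/2
  x^1: 6 a_3 - 6 a_1 = 0  ->  6 a_3 = 6 a_1 = -12  ->  a_3 = -2
  x^2: 12 a_4 - 5 a_2 = 0  ->  12 a_4 = 5 a_2 = 75/2  ->  a_4 = 25/8
  x^3: 20 a_5 - 2 a_3 = 0  ->  20 a_5 = 2 a_3 = -4  ->  a_5 = -1/5
Truncated series: y(x) = 3 - 2 x + (15/2) x^2 - 2 x^3 + (25/8) x^4 - (1/5) x^5 + O(x^6).

a_0 = 3; a_1 = -2; a_2 = 15/2; a_3 = -2; a_4 = 25/8; a_5 = -1/5


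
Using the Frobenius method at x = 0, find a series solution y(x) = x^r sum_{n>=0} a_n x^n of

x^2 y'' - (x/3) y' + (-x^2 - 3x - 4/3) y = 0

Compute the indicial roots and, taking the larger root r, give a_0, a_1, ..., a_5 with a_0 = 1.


Write in Frobenius form y'' + (p(x)/x) y' + (q(x)/x^2) y = 0:
  p(x) = -1/3,  q(x) = -x^2 - 3x - 4/3.
Indicial equation: r(r-1) + (-1/3) r + (-4/3) = 0 -> roots r_1 = 2, r_2 = -2/3.
Take r = r_1 = 2. Let y(x) = x^r sum_{n>=0} a_n x^n with a_0 = 1.
Substitute y = x^r sum a_n x^n and match x^{r+n}. The recurrence is
  D(n) a_n - 3 a_{n-1} - 1 a_{n-2} = 0,  where D(n) = (r+n)(r+n-1) + (-1/3)(r+n) + (-4/3).
  a_n = [3 a_{n-1} + 1 a_{n-2}] / D(n).
Since the indicial polynomial factors as (r - r_1)(r - r_2), D(n) = (r_1 + n - r_1)(r_1 + n - r_2) = n(n + 8/3).
Evaluating step by step (a_0 = 1):
  n = 1: D(1) = 1(1 + 8/3) = 11/3; numerator = 3(1) = 3; a_1 = (3)/(11/3) = 9/11
  n = 2: D(2) = 2(2 + 8/3) = 28/3; numerator = 3(9/11) + 1(1) = 38/11; a_2 = (38/11)/(28/3) = 57/154
  n = 3: D(3) = 3(3 + 8/3) = 17; numerator = 3(57/154) + 1(9/11) = 27/14; a_3 = (27/14)/(17) = 27/238
  n = 4: D(4) = 4(4 + 8/3) = 80/3; numerator = 3(27/238) + 1(57/154) = 930/1309; a_4 = (930/1309)/(80/3) = 279/10472
  n = 5: D(5) = 5(5 + 8/3) = 115/3; numerator = 3(279/10472) + 1(27/238) = 2025/10472; a_5 = (2025/10472)/(115/3) = 1215/240856

r = 2; a_0 = 1; a_1 = 9/11; a_2 = 57/154; a_3 = 27/238; a_4 = 279/10472; a_5 = 1215/240856


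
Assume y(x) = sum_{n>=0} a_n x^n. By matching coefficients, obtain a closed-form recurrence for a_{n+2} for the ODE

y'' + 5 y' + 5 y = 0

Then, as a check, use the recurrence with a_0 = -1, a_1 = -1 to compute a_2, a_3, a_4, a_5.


Substitute y = sum_n a_n x^n.
y''(x) has coefficient (n+2)(n+1) a_{n+2} at x^n;
5 y'(x) has coefficient 5 (n+1) a_{n+1} at x^n;
5 y(x) has coefficient 5 a_n at x^n.
Matching x^n: (n+2)(n+1) a_{n+2} + 5 (n+1) a_{n+1} + 5 a_n = 0.
Thus a_{n+2} = [-5 (n+1) a_{n+1} - 5 a_n] / ((n+1)(n+2)).

Check with a_0 = -1, a_1 = -1 (apply the recurrence for n = 0, 1, 2, 3): a_0 = -1, a_1 = -1, a_2 = 5, a_3 = -15/2, a_4 = 175/24, a_5 = -65/12.

a_(n+2) = [-5 (n+1) a_(n+1) - 5 a_n] / ((n+1)(n+2)); check: a_0 = -1, a_1 = -1, a_2 = 5, a_3 = -15/2, a_4 = 175/24, a_5 = -65/12


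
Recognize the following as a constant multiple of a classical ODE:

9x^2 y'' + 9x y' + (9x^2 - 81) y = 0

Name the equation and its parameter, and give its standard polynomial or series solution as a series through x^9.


All three coefficients share the factor 9; dividing through by 9 gives  x^2 y'' + x y' + (x^2 - 9) y = 0.
This matches the Bessel equation x^2 y'' + x y' + (x^2 - nu^2) y = 0 with nu^2 = 9, so nu = 3; the solution bounded at x = 0 is J_3(x).
Frobenius at x = 0: indicial roots ±nu; for r = nu the recurrence k(k + 2nu) c_k = -c_{k-2} gives the standard series J_nu(x) = sum_{k>=0} (-1)^k / (k! (k+nu)!) (x/2)^(2k+nu). Evaluate the first 4 terms:
  k = 0: (-1)^0 / (0! * 3! * 2^3) x^3 = 1/(1*6*8) x^3 = (1/48) x^3
  k = 1: (-1)^1 / (1! * 4! * 2^5) x^5 = -1/(1*24*32) x^5 = (-1/768) x^5
  k = 2: (-1)^2 / (2! * 5! * 2^7) x^7 = 1/(2*120*128) x^7 = (1/30720) x^7
  k = 3: (-1)^3 / (3! * 6! * 2^9) x^9 = -1/(6*720*512) x^9 = (-1/2211840) x^9
Hence J_3(x) = -x^9/2211840 + x^7/30720 - x^5/768 + x^3/48 + ....

J_3(x); series = -x^9/2211840 + x^7/30720 - x^5/768 + x^3/48


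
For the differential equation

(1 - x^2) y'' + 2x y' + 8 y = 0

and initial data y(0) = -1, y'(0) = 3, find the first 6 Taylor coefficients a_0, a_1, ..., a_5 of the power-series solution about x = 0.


Ansatz: y(x) = sum_{n>=0} a_n x^n, so y'(x) = sum_{n>=1} n a_n x^(n-1) and y''(x) = sum_{n>=2} n(n-1) a_n x^(n-2).
Substitute into P(x) y'' + Q(x) y' + R(x) y = 0 with P(x) = 1 - x^2, Q(x) = 2x, R(x) = 8, and match powers of x.
Initial conditions: a_0 = -1, a_1 = 3.
Setting the coefficient of each power of x to zero and solving order by order (substituting the coefficients already found):
  x^0: 2 a_2 + 8 a_0 = 0  ->  2 a_2 = -8 a_0 = 8  ->  a_2 = 4
  x^1: 6 a_3 + 10 a_1 = 0  ->  6 a_3 = -10 a_1 = -30  ->  a_3 = -5
  x^2: 12 a_4 + 10 a_2 = 0  ->  12 a_4 = -10 a_2 = -40  ->  a_4 = -10/3
  x^3: 20 a_5 + 8 a_3 = 0  ->  20 a_5 = -8 a_3 = 40  ->  a_5 = 2
Truncated series: y(x) = -1 + 3 x + 4 x^2 - 5 x^3 - (10/3) x^4 + 2 x^5 + O(x^6).

a_0 = -1; a_1 = 3; a_2 = 4; a_3 = -5; a_4 = -10/3; a_5 = 2


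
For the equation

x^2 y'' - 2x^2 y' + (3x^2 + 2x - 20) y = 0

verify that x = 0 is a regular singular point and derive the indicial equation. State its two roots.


Divide by x^2 to reach normal form y'' + P_1(x) y' + P_2(x) y = 0 with P_1(x) = -2 and P_2(x) = 3 + 2/x - 20/x^2.
x = 0 is a singular point because the y-coefficient 3 + 2/x - 20/x^2 has a pole at x = 0.
It is a regular singular point because x P_1(x) = p(x) = -2x and x^2 P_2(x) = q(x) = 3x^2 + 2x - 20 are polynomials, hence analytic at x = 0.
p(0) = 0,  q(0) = -20.
Indicial equation: r(r-1) + p(0) r + q(0) = 0, i.e. r^2 + (p(0) - 1) r + q(0) = 0, i.e. r^2 - 1 r - 20 = 0.
Discriminant: (-1)^2 - 4(-20) = 81, so r = (1 ± 9)/2.
Solving: r_1 = 5, r_2 = -4.

indicial: r^2 - 1 r - 20 = 0; roots r_1 = 5, r_2 = -4


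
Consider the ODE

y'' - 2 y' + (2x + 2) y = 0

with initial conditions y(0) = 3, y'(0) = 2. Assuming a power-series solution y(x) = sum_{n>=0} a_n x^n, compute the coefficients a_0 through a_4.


Ansatz: y(x) = sum_{n>=0} a_n x^n, so y'(x) = sum_{n>=1} n a_n x^(n-1) and y''(x) = sum_{n>=2} n(n-1) a_n x^(n-2).
Substitute into P(x) y'' + Q(x) y' + R(x) y = 0 with P(x) = 1, Q(x) = -2, R(x) = 2x + 2, and match powers of x.
Initial conditions: a_0 = 3, a_1 = 2.
Setting the coefficient of each power of x to zero and solving order by order (substituting the coefficients already found):
  x^0: 2 a_2 - 2 a_1 + 2 a_0 = 0  ->  2 a_2 = 2 a_1 - 2 a_0 = -2  ->  a_2 = -1
  x^1: 6 a_3 - 4 a_2 + 2 a_1 + 2 a_0 = 0  ->  6 a_3 = 4 a_2 - 2 a_1 - 2 a_0 = -14  ->  a_3 = -7/3
  x^2: 12 a_4 - 6 a_3 + 2 a_2 + 2 a_1 = 0  ->  12 a_4 = 6 a_3 - 2 a_2 - 2 a_1 = -16  ->  a_4 = -4/3
Truncated series: y(x) = 3 + 2 x - x^2 - (7/3) x^3 - (4/3) x^4 + O(x^5).

a_0 = 3; a_1 = 2; a_2 = -1; a_3 = -7/3; a_4 = -4/3


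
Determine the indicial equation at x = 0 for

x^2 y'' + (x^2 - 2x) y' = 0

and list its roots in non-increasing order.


Divide by x^2 to reach normal form y'' + P_1(x) y' + P_2(x) y = 0 with P_1(x) = 1 - 2/x and P_2(x) = 0.
x = 0 is a singular point because the y'-coefficient 1 - 2/x has a pole at x = 0.
It is a regular singular point because x P_1(x) = p(x) = x - 2 and x^2 P_2(x) = q(x) = 0 are polynomials, hence analytic at x = 0.
p(0) = -2,  q(0) = 0.
Indicial equation: r(r-1) + p(0) r + q(0) = 0, i.e. r^2 + (p(0) - 1) r + q(0) = 0, i.e. r^2 - 3 r = 0.
Discriminant: (-3)^2 - 4(0) = 9, so r = (3 ± 3)/2.
Solving: r_1 = 3, r_2 = 0.

indicial: r^2 - 3 r = 0; roots r_1 = 3, r_2 = 0


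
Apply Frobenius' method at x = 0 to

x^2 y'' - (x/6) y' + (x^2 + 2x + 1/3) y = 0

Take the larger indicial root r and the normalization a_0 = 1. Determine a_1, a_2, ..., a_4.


Write in Frobenius form y'' + (p(x)/x) y' + (q(x)/x^2) y = 0:
  p(x) = -1/6,  q(x) = x^2 + 2x + 1/3.
Indicial equation: r(r-1) + (-1/6) r + (1/3) = 0 -> roots r_1 = 2/3, r_2 = 1/2.
Take r = r_1 = 2/3. Let y(x) = x^r sum_{n>=0} a_n x^n with a_0 = 1.
Substitute y = x^r sum a_n x^n and match x^{r+n}. The recurrence is
  D(n) a_n + 2 a_{n-1} + 1 a_{n-2} = 0,  where D(n) = (r+n)(r+n-1) + (-1/6)(r+n) + (1/3).
  a_n = [-2 a_{n-1} - 1 a_{n-2}] / D(n).
Since the indicial polynomial factors as (r - r_1)(r - r_2), D(n) = (r_1 + n - r_1)(r_1 + n - r_2) = n(n + 1/6).
Evaluating step by step (a_0 = 1):
  n = 1: D(1) = 1(1 + 1/6) = 7/6; numerator = -2(1) = -2; a_1 = (-2)/(7/6) = -12/7
  n = 2: D(2) = 2(2 + 1/6) = 13/3; numerator = -2(-12/7) - 1(1) = 17/7; a_2 = (17/7)/(13/3) = 51/91
  n = 3: D(3) = 3(3 + 1/6) = 19/2; numerator = -2(51/91) - 1(-12/7) = 54/91; a_3 = (54/91)/(19/2) = 108/1729
  n = 4: D(4) = 4(4 + 1/6) = 50/3; numerator = -2(108/1729) - 1(51/91) = -1185/1729; a_4 = (-1185/1729)/(50/3) = -711/17290

r = 2/3; a_0 = 1; a_1 = -12/7; a_2 = 51/91; a_3 = 108/1729; a_4 = -711/17290


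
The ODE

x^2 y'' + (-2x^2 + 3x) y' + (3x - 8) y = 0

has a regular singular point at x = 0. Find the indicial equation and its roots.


Divide by x^2 to reach normal form y'' + P_1(x) y' + P_2(x) y = 0 with P_1(x) = -2 + 3/x and P_2(x) = 3/x - 8/x^2.
x = 0 is a singular point because the y'-coefficient -2 + 3/x has a pole at x = 0 and the y-coefficient 3/x - 8/x^2 has a pole at x = 0.
It is a regular singular point because x P_1(x) = p(x) = 3 - 2x and x^2 P_2(x) = q(x) = 3x - 8 are polynomials, hence analytic at x = 0.
p(0) = 3,  q(0) = -8.
Indicial equation: r(r-1) + p(0) r + q(0) = 0, i.e. r^2 + (p(0) - 1) r + q(0) = 0, i.e. r^2 + 2 r - 8 = 0.
Discriminant: (2)^2 - 4(-8) = 36, so r = (-2 ± 6)/2.
Solving: r_1 = 2, r_2 = -4.

indicial: r^2 + 2 r - 8 = 0; roots r_1 = 2, r_2 = -4


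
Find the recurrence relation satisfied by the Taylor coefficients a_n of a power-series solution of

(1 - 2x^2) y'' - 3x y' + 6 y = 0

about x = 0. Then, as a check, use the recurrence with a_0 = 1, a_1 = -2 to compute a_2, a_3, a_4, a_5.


Substitute y = sum_n a_n x^n.
(1 - 2 x^2) y'' contributes (n+2)(n+1) a_{n+2} - 2 n(n-1) a_n at x^n.
-3 x y'(x) contributes -3 n a_n at x^n.
6 y(x) contributes 6 a_n at x^n.
Matching x^n: (n+2)(n+1) a_{n+2} + (-2 n(n-1) - 3 n + 6) a_n = 0.
Thus a_{n+2} = (2 n(n-1) + 3 n - 6) / ((n+1)(n+2)) * a_n.

Check with a_0 = 1, a_1 = -2 (apply the recurrence for n = 0, 1, 2, 3): a_0 = 1, a_1 = -2, a_2 = -3, a_3 = 1, a_4 = -1, a_5 = 3/4.

a_(n+2) = (2 n(n-1) + 3 n - 6) / ((n+1)(n+2)) * a_n; check: a_0 = 1, a_1 = -2, a_2 = -3, a_3 = 1, a_4 = -1, a_5 = 3/4


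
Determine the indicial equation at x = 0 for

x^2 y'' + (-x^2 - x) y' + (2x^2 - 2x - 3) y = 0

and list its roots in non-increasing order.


Divide by x^2 to reach normal form y'' + P_1(x) y' + P_2(x) y = 0 with P_1(x) = -1 - 1/x and P_2(x) = 2 - 2/x - 3/x^2.
x = 0 is a singular point because the y'-coefficient -1 - 1/x has a pole at x = 0 and the y-coefficient 2 - 2/x - 3/x^2 has a pole at x = 0.
It is a regular singular point because x P_1(x) = p(x) = -x - 1 and x^2 P_2(x) = q(x) = 2x^2 - 2x - 3 are polynomials, hence analytic at x = 0.
p(0) = -1,  q(0) = -3.
Indicial equation: r(r-1) + p(0) r + q(0) = 0, i.e. r^2 + (p(0) - 1) r + q(0) = 0, i.e. r^2 - 2 r - 3 = 0.
Discriminant: (-2)^2 - 4(-3) = 16, so r = (2 ± 4)/2.
Solving: r_1 = 3, r_2 = -1.

indicial: r^2 - 2 r - 3 = 0; roots r_1 = 3, r_2 = -1


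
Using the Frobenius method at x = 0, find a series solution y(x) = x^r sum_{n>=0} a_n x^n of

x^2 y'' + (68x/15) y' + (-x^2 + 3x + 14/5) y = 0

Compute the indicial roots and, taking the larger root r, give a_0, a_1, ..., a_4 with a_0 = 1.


Write in Frobenius form y'' + (p(x)/x) y' + (q(x)/x^2) y = 0:
  p(x) = 68/15,  q(x) = -x^2 + 3x + 14/5.
Indicial equation: r(r-1) + (68/15) r + (14/5) = 0 -> roots r_1 = -6/5, r_2 = -7/3.
Take r = r_1 = -6/5. Let y(x) = x^r sum_{n>=0} a_n x^n with a_0 = 1.
Substitute y = x^r sum a_n x^n and match x^{r+n}. The recurrence is
  D(n) a_n + 3 a_{n-1} - 1 a_{n-2} = 0,  where D(n) = (r+n)(r+n-1) + (68/15)(r+n) + (14/5).
  a_n = [-3 a_{n-1} + 1 a_{n-2}] / D(n).
Since the indicial polynomial factors as (r - r_1)(r - r_2), D(n) = (r_1 + n - r_1)(r_1 + n - r_2) = n(n + 17/15).
Evaluating step by step (a_0 = 1):
  n = 1: D(1) = 1(1 + 17/15) = 32/15; numerator = -3(1) = -3; a_1 = (-3)/(32/15) = -45/32
  n = 2: D(2) = 2(2 + 17/15) = 94/15; numerator = -3(-45/32) + 1(1) = 167/32; a_2 = (167/32)/(94/15) = 2505/3008
  n = 3: D(3) = 3(3 + 17/15) = 62/5; numerator = -3(2505/3008) + 1(-45/32) = -11745/3008; a_3 = (-11745/3008)/(62/5) = -58725/186496
  n = 4: D(4) = 4(4 + 17/15) = 308/15; numerator = -3(-58725/186496) + 1(2505/3008) = 331485/186496; a_4 = (331485/186496)/(308/15) = 64575/745984

r = -6/5; a_0 = 1; a_1 = -45/32; a_2 = 2505/3008; a_3 = -58725/186496; a_4 = 64575/745984


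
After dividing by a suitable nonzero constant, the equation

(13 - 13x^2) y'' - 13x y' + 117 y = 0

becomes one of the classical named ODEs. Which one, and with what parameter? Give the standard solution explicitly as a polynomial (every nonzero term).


All three coefficients share the factor 13; dividing through by 13 gives  (1 - x^2) y'' - x y' + 9 y = 0.
This matches the Chebyshev equation (1 - x^2) y'' - x y' + n^2 y = 0 (note the -x y' term, not -2x y') with n^2 = 9, so n = 3; the polynomial solution is T_3(x).
With y = sum_k a_k x^k, matching x^k gives (k+2)(k+1) a_{k+2} = (k^2 - n^2) a_k = (k - 3)(k + 3) a_k. The right side vanishes at k = 3, so the series with the parity of 3 terminates at degree 3.
Standard normalization: leading coefficient of T_n is 2^(n-1), so a_3 = 2^2 = 4. Work downward with a_k = (k+1)(k+2) a_{k+2} / ((k - 3)(k + 3)):
  a_1 = (2)(3)(4) / ((1 - 3)(1 + 3)) = 24/(-8) = -3
Hence T_3(x) = 4 x^3 - 3 x.

T_3(x); series = 4 x^3 - 3 x


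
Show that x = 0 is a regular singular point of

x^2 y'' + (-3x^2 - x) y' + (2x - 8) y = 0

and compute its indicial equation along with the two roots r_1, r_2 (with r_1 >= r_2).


Divide by x^2 to reach normal form y'' + P_1(x) y' + P_2(x) y = 0 with P_1(x) = -3 - 1/x and P_2(x) = 2/x - 8/x^2.
x = 0 is a singular point because the y'-coefficient -3 - 1/x has a pole at x = 0 and the y-coefficient 2/x - 8/x^2 has a pole at x = 0.
It is a regular singular point because x P_1(x) = p(x) = -3x - 1 and x^2 P_2(x) = q(x) = 2x - 8 are polynomials, hence analytic at x = 0.
p(0) = -1,  q(0) = -8.
Indicial equation: r(r-1) + p(0) r + q(0) = 0, i.e. r^2 + (p(0) - 1) r + q(0) = 0, i.e. r^2 - 2 r - 8 = 0.
Discriminant: (-2)^2 - 4(-8) = 36, so r = (2 ± 6)/2.
Solving: r_1 = 4, r_2 = -2.

indicial: r^2 - 2 r - 8 = 0; roots r_1 = 4, r_2 = -2


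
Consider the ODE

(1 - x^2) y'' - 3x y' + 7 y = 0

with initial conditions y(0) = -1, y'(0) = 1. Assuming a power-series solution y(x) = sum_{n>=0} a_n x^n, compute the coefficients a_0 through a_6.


Ansatz: y(x) = sum_{n>=0} a_n x^n, so y'(x) = sum_{n>=1} n a_n x^(n-1) and y''(x) = sum_{n>=2} n(n-1) a_n x^(n-2).
Substitute into P(x) y'' + Q(x) y' + R(x) y = 0 with P(x) = 1 - x^2, Q(x) = -3x, R(x) = 7, and match powers of x.
Initial conditions: a_0 = -1, a_1 = 1.
Setting the coefficient of each power of x to zero and solving order by order (substituting the coefficients already found):
  x^0: 2 a_2 + 7 a_0 = 0  ->  2 a_2 = -7 a_0 = 7  ->  a_2 = 7/2
  x^1: 6 a_3 + 4 a_1 = 0  ->  6 a_3 = -4 a_1 = -4  ->  a_3 = -2/3
  x^2: 12 a_4 - a_2 = 0  ->  12 a_4 = a_2 = 7/2  ->  a_4 = 7/24
  x^3: 20 a_5 - 8 a_3 = 0  ->  20 a_5 = 8 a_3 = -16/3  ->  a_5 = -4/15
  x^4: 30 a_6 - 17 a_4 = 0  ->  30 a_6 = 17 a_4 = 119/24  ->  a_6 = 119/720
Truncated series: y(x) = -1 + x + (7/2) x^2 - (2/3) x^3 + (7/24) x^4 - (4/15) x^5 + (119/720) x^6 + O(x^7).

a_0 = -1; a_1 = 1; a_2 = 7/2; a_3 = -2/3; a_4 = 7/24; a_5 = -4/15; a_6 = 119/720
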